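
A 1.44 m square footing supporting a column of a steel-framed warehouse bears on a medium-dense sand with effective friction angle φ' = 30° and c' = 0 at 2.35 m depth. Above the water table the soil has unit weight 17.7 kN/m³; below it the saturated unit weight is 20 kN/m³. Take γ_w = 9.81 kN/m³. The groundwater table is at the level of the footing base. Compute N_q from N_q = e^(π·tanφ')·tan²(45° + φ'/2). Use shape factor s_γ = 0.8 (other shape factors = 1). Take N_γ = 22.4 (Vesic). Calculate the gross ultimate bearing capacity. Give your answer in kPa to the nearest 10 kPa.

tan30° = 0.5774, so N_q = e^(π×0.5774)·tan²(60°) = 6.134 × 3.0 = 18.4.
Overburden at base level: q = 17.7 × 2.35 = 41.595 kPa.
Below the base the soil is submerged, so the ½γBN_γ term uses γ' = 20 − 9.81 = 10.19 kN/m³.
Surcharge term q·N_q = 41.595 × 18.401 = 765.39 kPa; self-weight term 0.5·γ·B·N_γ·s_γ = 0.5 × 10.19 × 1.44 × 22.4 × 0.8 = 131.48 kPa.
q_ult = 765.39 + 131.48 = 896.87 kPa.

q_ult ≈ 900 kPa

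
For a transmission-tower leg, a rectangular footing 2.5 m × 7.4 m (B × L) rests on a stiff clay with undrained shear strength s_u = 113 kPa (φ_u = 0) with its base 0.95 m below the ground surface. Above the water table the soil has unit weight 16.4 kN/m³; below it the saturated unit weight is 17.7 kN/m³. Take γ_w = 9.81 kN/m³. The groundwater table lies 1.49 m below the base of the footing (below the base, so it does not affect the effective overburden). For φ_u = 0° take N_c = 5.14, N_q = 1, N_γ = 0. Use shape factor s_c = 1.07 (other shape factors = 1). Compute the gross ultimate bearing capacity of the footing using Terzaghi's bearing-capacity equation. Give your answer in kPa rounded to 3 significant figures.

Effective surcharge at the founding depth q = γ·D_f = 16.4 × 0.95 = 15.58 kPa.
q_ult = c·N_c·s_c + q·N_q
     = 113 × 5.14 × 1.07 + 15.58 × 1
     = 621.48 + 15.58 = 637.06 kPa.

q_ult ≈ 637 kPa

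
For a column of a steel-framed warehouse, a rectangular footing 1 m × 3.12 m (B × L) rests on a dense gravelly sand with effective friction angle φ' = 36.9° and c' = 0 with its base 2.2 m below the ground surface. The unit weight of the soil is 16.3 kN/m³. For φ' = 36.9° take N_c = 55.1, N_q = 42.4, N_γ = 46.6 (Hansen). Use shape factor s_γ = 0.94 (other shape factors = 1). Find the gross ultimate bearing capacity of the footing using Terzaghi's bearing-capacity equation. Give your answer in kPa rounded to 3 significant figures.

q = γ·D_f = 16.3 × 2.2 = 35.86 kPa.
q·N_q = 35.86 × 42.4 = 1520.5 kPa
0.5·γ·B·N_γ·s_γ = 0.5 × 16.3 × 1 × 46.6 × 0.94 = 357 kPa
q_ult = 1520.5 + 357 = 1877.5 kPa.

q_ult ≈ 1880 kPa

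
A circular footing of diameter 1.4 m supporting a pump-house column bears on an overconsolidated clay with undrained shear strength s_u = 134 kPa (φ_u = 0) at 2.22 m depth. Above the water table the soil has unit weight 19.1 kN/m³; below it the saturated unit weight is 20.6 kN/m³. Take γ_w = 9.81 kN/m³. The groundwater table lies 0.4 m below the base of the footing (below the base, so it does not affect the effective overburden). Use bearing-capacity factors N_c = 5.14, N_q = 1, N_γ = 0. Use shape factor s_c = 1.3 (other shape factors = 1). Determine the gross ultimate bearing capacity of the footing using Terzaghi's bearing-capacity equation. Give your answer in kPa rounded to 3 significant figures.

Overburden at base level: q = 19.1 × 2.22 = 42.402 kPa.
Cohesion term c·N_c·s_c = 134 × 5.14 × 1.3 = 895.39 kPa; surcharge term q·N_q = 42.402 × 1 = 42.402 kPa.
q_ult = 895.39 + 42.402 = 937.79 kPa.

q_ult ≈ 938 kPa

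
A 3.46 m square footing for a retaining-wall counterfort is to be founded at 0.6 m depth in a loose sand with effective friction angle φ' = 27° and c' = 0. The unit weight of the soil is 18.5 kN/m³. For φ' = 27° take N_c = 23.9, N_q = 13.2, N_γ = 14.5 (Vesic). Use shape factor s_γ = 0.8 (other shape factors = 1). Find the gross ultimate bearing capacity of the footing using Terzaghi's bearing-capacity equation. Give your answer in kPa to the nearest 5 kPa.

Overburden at base level: q = 18.5 × 0.6 = 11.1 kPa.
Surcharge term q·N_q = 11.1 × 13.2 = 146.52 kPa; self-weight term 0.5·γ·B·N_γ·s_γ = 0.5 × 18.5 × 3.46 × 14.5 × 0.8 = 371.26 kPa.
q_ult = 146.52 + 371.26 = 517.78 kPa.

q_ult ≈ 520 kPa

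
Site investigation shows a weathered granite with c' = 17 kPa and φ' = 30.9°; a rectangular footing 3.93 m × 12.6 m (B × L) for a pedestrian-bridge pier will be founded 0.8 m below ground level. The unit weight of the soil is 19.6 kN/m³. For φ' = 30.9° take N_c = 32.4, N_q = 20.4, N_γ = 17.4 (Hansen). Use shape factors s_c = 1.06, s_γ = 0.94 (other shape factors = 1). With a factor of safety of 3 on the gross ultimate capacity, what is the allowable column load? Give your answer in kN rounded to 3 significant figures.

P_all ≈ 25300 kN

q = γ·D_f = 19.6 × 0.8 = 15.68 kPa.
c·N_c·s_c = 17 × 32.4 × 1.06 = 583.85 kPa
q·N_q = 15.68 × 20.4 = 319.87 kPa
0.5·γ·B·N_γ·s_γ = 0.5 × 19.6 × 3.93 × 17.4 × 0.94 = 629.93 kPa
q_ult = 583.85 + 319.87 + 629.93 = 1533.7 kPa.
Gross allowable pressure q_all = 1533.7 / 3 = 511.22 kPa.
Footing area = 49.518 m², so allowable column load = 511.22 × 49.518 = 25315 kN.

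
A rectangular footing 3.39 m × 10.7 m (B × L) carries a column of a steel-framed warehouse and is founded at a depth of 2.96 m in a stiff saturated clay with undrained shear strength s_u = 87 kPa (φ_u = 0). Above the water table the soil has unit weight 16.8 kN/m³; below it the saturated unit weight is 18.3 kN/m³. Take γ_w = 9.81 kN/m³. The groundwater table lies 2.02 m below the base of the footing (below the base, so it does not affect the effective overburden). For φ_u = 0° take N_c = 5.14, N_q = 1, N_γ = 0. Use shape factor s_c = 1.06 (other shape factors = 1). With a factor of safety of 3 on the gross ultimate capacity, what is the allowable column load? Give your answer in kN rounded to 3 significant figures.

P_all ≈ 6330 kN

Overburden at base level: q = 16.8 × 2.96 = 49.728 kPa.
Cohesion term c·N_c·s_c = 87 × 5.14 × 1.06 = 474.01 kPa; surcharge term q·N_q = 49.728 × 1 = 49.728 kPa.
q_ult = 474.01 + 49.728 = 523.74 kPa.
Gross allowable pressure q_all = 523.74 / 3 = 174.58 kPa.
Footing area = 36.273 m², so allowable column load = 174.58 × 36.273 = 6332.5 kN.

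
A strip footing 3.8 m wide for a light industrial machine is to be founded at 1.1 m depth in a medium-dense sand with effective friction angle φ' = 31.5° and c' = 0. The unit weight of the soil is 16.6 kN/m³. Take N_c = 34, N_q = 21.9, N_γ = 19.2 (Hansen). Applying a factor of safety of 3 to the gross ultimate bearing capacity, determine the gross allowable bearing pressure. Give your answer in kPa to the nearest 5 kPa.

q_all ≈ 335 kPa

Overburden at base level: q = 16.6 × 1.1 = 18.26 kPa.
Surcharge term q·N_q = 18.26 × 21.9 = 399.89 kPa; self-weight term 0.5·γ·B·N_γ = 0.5 × 16.6 × 3.8 × 19.2 = 605.57 kPa.
q_ult = 399.89 + 605.57 = 1005.5 kPa.
q_all = q_ult / FS = 1005.5 / 3 = 335.15 kPa.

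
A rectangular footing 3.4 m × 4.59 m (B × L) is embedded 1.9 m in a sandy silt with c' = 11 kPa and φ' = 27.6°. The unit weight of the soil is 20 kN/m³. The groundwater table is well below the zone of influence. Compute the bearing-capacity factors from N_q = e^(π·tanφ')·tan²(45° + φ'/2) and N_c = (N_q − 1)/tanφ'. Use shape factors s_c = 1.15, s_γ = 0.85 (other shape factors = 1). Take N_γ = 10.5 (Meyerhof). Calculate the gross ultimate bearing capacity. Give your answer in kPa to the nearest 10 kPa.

tan27.6° = 0.5228, so N_q = e^(π×0.5228)·tan²(58.8°) = 5.167 × 2.726 = 14.09.
N_c = (14.09 − 1)/tan27.6° = 25.04.
q = γ·D_f = 20 × 1.9 = 38 kPa.
c·N_c·s_c = 11 × 25.037 × 1.15 = 316.71 kPa
q·N_q = 38 × 14.089 = 535.38 kPa
0.5·γ·B·N_γ·s_γ = 0.5 × 20 × 3.4 × 10.5 × 0.85 = 303.45 kPa
q_ult = 316.71 + 535.38 + 303.45 = 1155.5 kPa.

q_ult ≈ 1160 kPa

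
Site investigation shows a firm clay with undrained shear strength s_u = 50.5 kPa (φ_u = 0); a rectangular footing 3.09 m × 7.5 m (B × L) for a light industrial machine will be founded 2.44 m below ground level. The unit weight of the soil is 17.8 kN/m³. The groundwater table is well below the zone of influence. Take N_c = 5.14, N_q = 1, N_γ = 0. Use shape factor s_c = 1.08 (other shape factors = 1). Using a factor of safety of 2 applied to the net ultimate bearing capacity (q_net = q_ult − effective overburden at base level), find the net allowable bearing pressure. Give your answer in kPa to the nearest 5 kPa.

q_all(net) ≈ 140 kPa

q = γ·D_f = 17.8 × 2.44 = 43.432 kPa.
c·N_c·s_c = 50.5 × 5.14 × 1.08 = 280.34 kPa
q·N_q = 43.432 × 1 = 43.432 kPa
q_ult = 280.34 + 43.432 = 323.77 kPa.
Net ultimate: q_net = 323.77 − 43.432 = 280.34 kPa.
q_all(net) = 280.34 / 2 = 140.17 kPa.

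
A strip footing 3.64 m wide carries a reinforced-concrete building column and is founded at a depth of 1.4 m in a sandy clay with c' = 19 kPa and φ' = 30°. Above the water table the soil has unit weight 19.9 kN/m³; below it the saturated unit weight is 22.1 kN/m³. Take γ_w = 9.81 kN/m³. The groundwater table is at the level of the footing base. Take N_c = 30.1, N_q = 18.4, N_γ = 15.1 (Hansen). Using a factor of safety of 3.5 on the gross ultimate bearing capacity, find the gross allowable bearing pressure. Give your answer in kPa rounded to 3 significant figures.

q_all ≈ 406 kPa

Overburden at base level: q = 19.9 × 1.4 = 27.86 kPa.
Below the base the soil is submerged, so the ½γBN_γ term uses γ' = 22.1 − 9.81 = 12.29 kN/m³.
Cohesion term c·N_c = 19 × 30.1 = 571.9 kPa; surcharge term q·N_q = 27.86 × 18.4 = 512.62 kPa; self-weight term 0.5·γ·B·N_γ = 0.5 × 12.29 × 3.64 × 15.1 = 337.75 kPa.
q_ult = 571.9 + 512.62 + 337.75 = 1422.3 kPa.
q_all = 1422.3 / 3.5 = 406.37 kPa.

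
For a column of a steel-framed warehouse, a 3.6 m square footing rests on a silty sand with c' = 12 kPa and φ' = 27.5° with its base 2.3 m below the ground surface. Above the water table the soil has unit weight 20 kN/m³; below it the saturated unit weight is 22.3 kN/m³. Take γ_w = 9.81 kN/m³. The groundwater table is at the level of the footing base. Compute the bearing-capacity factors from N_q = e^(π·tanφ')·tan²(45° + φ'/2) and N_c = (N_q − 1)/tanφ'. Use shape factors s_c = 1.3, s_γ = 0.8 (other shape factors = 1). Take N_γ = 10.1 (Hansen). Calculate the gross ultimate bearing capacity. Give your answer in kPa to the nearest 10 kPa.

tan27.5° = 0.5206, so N_q = e^(π×0.5206)·tan²(58.75°) = 5.132 × 2.716 = 13.94.
N_c = (13.94 − 1)/tan27.5° = 24.85.
q = γ·D_f = 20 × 2.3 = 46 kPa.
For the ½γBN_γ term take γ' = 22.3 − 9.81 = 12.49 kN/m³ (soil below base is submerged).
c·N_c·s_c = 12 × 24.85 × 1.3 = 387.66 kPa
q·N_q = 46 × 13.936 = 641.05 kPa
0.5·γ·B·N_γ·s_γ = 0.5 × 12.49 × 3.6 × 10.1 × 0.8 = 181.65 kPa
q_ult = 387.66 + 641.05 + 181.65 = 1210.4 kPa.

q_ult ≈ 1210 kPa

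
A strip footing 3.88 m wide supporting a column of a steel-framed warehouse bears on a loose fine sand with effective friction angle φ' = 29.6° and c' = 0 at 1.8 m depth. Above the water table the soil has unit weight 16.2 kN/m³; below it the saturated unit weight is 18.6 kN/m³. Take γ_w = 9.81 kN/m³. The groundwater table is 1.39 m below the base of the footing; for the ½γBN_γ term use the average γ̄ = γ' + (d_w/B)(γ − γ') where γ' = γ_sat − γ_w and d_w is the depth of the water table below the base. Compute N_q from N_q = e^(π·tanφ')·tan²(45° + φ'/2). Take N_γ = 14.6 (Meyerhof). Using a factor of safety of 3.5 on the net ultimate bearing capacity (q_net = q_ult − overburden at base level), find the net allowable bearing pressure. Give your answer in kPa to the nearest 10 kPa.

q_all(net) ≈ 230 kPa

N_q = e^(π·tan29.6°)·tan²(59.8°) = 17.59.
q = γ·D_f = 16.2 × 1.8 = 29.16 kPa.
γ' = 8.79 kN/m³; averaging over the depth B below the base, γ̄ = γ' + (d_w/B)(γ − γ') = 11.445 kN/m³.
q·N_q = 29.16 × 17.588 = 512.85 kPa
0.5·γ·B·N_γ = 0.5 × 11.445 × 3.88 × 14.6 = 324.16 kPa
q_ult = 512.85 + 324.16 = 837.01 kPa.
q_net = 837.01 − 29.16 = 807.85 kPa.
q_all(net) = 807.85 / 3.5 = 230.81 kPa.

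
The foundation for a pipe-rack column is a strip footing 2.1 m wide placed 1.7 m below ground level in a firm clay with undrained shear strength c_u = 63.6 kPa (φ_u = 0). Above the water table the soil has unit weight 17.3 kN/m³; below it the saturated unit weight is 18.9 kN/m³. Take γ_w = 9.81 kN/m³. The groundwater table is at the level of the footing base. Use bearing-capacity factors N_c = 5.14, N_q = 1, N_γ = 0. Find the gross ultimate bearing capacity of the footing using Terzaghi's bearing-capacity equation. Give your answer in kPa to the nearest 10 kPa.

Effective surcharge at the founding depth q = γ·D_f = 17.3 × 1.7 = 29.41 kPa.
q_ult = c·N_c + q·N_q
     = 63.6 × 5.14 + 29.41 × 1
     = 326.9 + 29.41 = 356.31 kPa.

q_ult ≈ 360 kPa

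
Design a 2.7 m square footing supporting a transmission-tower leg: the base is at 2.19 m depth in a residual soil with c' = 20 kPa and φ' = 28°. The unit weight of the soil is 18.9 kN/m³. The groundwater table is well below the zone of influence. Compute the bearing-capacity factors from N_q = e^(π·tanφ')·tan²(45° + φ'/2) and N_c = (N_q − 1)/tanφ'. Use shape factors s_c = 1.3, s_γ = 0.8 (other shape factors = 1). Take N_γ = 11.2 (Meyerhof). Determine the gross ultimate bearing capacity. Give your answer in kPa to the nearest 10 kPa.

tan28° = 0.5317, so N_q = e^(π×0.5317)·tan²(59°) = 5.314 × 2.77 = 14.72.
N_c = (14.72 − 1)/tan28° = 25.8.
q = γ·D_f = 18.9 × 2.19 = 41.391 kPa.
c·N_c·s_c = 20 × 25.803 × 1.3 = 670.89 kPa
q·N_q = 41.391 × 14.72 = 609.27 kPa
0.5·γ·B·N_γ·s_γ = 0.5 × 18.9 × 2.7 × 11.2 × 0.8 = 228.61 kPa
q_ult = 670.89 + 609.27 + 228.61 = 1508.8 kPa.

q_ult ≈ 1510 kPa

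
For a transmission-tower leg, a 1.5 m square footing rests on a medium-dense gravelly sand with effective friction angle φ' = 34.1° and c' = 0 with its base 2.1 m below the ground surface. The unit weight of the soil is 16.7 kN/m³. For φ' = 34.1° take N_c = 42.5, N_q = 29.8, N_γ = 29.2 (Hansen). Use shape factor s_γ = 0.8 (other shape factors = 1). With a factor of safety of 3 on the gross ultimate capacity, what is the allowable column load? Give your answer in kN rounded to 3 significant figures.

P_all ≈ 1000 kN

q = γ·D_f = 16.7 × 2.1 = 35.07 kPa.
q·N_q = 35.07 × 29.8 = 1045.1 kPa
0.5·γ·B·N_γ·s_γ = 0.5 × 16.7 × 1.5 × 29.2 × 0.8 = 292.58 kPa
q_ult = 1045.1 + 292.58 = 1337.7 kPa.
Gross allowable pressure q_all = 1337.7 / 3 = 445.89 kPa.
Footing area = 2.25 m², so allowable column load = 445.89 × 2.25 = 1003.3 kN.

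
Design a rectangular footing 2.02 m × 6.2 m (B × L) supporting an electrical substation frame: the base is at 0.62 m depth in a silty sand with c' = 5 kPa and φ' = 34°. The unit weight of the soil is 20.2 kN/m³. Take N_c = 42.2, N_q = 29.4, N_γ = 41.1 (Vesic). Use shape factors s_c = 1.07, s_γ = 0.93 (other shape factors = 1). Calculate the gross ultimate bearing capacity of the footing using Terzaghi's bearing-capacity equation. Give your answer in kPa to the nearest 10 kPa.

q_ult ≈ 1370 kPa

q = γ·D_f = 20.2 × 0.62 = 12.524 kPa.
c·N_c·s_c = 5 × 42.2 × 1.07 = 225.77 kPa
q·N_q = 12.524 × 29.4 = 368.21 kPa
0.5·γ·B·N_γ·s_γ = 0.5 × 20.2 × 2.02 × 41.1 × 0.93 = 779.83 kPa
q_ult = 225.77 + 368.21 + 779.83 = 1373.8 kPa.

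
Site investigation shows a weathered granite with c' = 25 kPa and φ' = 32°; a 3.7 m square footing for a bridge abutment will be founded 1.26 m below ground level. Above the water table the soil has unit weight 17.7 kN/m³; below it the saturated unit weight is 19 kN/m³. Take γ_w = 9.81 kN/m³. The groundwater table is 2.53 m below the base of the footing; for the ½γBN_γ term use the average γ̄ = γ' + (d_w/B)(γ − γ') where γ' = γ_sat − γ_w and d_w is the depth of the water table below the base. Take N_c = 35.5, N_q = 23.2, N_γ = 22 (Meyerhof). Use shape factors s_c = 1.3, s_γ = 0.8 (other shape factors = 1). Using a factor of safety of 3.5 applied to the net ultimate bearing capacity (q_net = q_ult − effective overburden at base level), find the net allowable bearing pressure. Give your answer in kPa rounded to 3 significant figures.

q_all(net) ≈ 611 kPa

Effective surcharge at the founding depth q = γ·D_f = 17.7 × 1.26 = 22.302 kPa.
With d_w = 2.53 m < B, γ̄ = 9.19 + (2.53/3.7) × (17.7 − 9.19) = 15.009 kN/m³.
q_ult = c·N_c·s_c + q·N_q + 0.5·γ·B·N_γ·s_γ
     = 25 × 35.5 × 1.3 + 22.302 × 23.2 + 0.5 × 15.009 × 3.7 × 22 × 0.8
     = 1153.8 + 517.41 + 488.69 = 2159.8 kPa.
Net ultimate: q_net = 2159.8 − 22.302 = 2137.5 kPa.
q_all(net) = 2137.5 / 3.5 = 610.73 kPa.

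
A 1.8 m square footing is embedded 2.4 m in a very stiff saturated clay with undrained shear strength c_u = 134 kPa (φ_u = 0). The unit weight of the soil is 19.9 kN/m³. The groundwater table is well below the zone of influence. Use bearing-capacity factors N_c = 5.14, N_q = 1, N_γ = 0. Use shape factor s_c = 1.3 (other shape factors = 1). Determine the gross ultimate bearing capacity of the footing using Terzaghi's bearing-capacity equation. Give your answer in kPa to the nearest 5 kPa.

q = γ·D_f = 19.9 × 2.4 = 47.76 kPa.
c·N_c·s_c = 134 × 5.14 × 1.3 = 895.39 kPa
q·N_q = 47.76 × 1 = 47.76 kPa
q_ult = 895.39 + 47.76 = 943.15 kPa.

q_ult ≈ 945 kPa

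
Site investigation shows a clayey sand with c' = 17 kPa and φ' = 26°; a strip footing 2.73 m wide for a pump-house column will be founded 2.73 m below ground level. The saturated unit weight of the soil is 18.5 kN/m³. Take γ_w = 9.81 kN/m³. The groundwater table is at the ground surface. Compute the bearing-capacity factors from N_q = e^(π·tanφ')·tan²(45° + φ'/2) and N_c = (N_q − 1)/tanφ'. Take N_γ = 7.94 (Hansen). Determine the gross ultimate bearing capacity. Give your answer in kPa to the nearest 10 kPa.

tan26° = 0.4877, so N_q = e^(π×0.4877)·tan²(58°) = 4.629 × 2.561 = 11.85.
N_c = (11.85 − 1)/tan26° = 22.25.
With the water table at the surface the whole profile is submerged: γ' = 18.5 − 9.81 = 8.69 kN/m³, so q = γ'·D_f = 23.724 kPa; the same γ' applies in the ½γBN_γ term.
q_ult = c·N_c + q·N_q + 0.5·γ·B·N_γ
     = 17 × 22.254 + 23.724 × 11.854 + 0.5 × 8.69 × 2.73 × 7.94
     = 378.33 + 281.23 + 94.183 = 753.73 kPa.

q_ult ≈ 750 kPa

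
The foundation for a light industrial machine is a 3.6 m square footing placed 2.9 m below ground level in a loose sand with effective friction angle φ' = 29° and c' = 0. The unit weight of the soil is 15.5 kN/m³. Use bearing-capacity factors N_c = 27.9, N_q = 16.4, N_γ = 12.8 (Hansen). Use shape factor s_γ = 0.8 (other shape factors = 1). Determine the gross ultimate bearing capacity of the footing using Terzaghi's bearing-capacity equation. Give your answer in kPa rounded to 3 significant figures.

q_ult ≈ 1020 kPa

Effective surcharge at the founding depth q = γ·D_f = 15.5 × 2.9 = 44.95 kPa.
q_ult = q·N_q + 0.5·γ·B·N_γ·s_γ
     = 44.95 × 16.4 + 0.5 × 15.5 × 3.6 × 12.8 × 0.8
     = 737.18 + 285.7 = 1022.9 kPa.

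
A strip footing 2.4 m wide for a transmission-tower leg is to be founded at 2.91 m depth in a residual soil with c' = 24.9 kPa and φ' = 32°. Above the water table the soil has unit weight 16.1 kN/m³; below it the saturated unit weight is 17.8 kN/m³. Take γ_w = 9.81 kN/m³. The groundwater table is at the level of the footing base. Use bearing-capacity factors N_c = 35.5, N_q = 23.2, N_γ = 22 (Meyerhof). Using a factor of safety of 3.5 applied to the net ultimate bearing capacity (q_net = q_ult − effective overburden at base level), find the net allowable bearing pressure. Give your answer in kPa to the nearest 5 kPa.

q_all(net) ≈ 610 kPa

q = γ·D_f = 16.1 × 2.91 = 46.851 kPa.
For the ½γBN_γ term take γ' = 17.8 − 9.81 = 7.99 kN/m³ (soil below base is submerged).
c·N_c = 24.9 × 35.5 = 883.95 kPa
q·N_q = 46.851 × 23.2 = 1086.9 kPa
0.5·γ·B·N_γ = 0.5 × 7.99 × 2.4 × 22 = 210.94 kPa
q_ult = 883.95 + 1086.9 + 210.94 = 2181.8 kPa.
Net ultimate: q_net = 2181.8 − 46.851 = 2135 kPa.
q_all(net) = 2135 / 3.5 = 609.99 kPa.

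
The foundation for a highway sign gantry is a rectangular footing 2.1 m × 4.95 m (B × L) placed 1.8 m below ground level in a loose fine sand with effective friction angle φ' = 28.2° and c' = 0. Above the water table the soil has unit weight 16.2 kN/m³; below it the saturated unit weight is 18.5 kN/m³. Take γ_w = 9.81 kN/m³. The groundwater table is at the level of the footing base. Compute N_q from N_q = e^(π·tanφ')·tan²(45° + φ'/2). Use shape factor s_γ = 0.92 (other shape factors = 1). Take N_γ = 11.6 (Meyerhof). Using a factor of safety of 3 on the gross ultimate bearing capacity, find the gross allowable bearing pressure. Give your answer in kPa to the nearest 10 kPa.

q_all ≈ 180 kPa

N_q = e^(π·tan28.2°)·tan²(59.1°) = 15.05.
Effective surcharge at the founding depth q = γ·D_f = 16.2 × 1.8 = 29.16 kPa.
The water table coincides with the base, so in the self-weight term γ → γ' = 8.69 kN/m³.
q_ult = q·N_q + 0.5·γ·B·N_γ·s_γ
     = 29.16 × 15.047 + 0.5 × 8.69 × 2.1 × 11.6 × 0.92
     = 438.78 + 97.377 = 536.16 kPa.
q_all = 536.16 / 3 = 178.72 kPa.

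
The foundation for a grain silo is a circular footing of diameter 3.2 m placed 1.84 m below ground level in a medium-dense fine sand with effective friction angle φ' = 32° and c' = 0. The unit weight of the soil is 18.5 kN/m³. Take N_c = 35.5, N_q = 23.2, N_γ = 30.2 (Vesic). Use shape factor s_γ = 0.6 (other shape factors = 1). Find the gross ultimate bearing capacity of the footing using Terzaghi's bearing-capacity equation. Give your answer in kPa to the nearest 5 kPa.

Effective surcharge at the founding depth q = γ·D_f = 18.5 × 1.84 = 34.04 kPa.
q_ult = q·N_q + 0.5·γ·B·N_γ·s_γ
     = 34.04 × 23.2 + 0.5 × 18.5 × 3.2 × 30.2 × 0.6
     = 789.73 + 536.35 = 1326.1 kPa.

q_ult ≈ 1325 kPa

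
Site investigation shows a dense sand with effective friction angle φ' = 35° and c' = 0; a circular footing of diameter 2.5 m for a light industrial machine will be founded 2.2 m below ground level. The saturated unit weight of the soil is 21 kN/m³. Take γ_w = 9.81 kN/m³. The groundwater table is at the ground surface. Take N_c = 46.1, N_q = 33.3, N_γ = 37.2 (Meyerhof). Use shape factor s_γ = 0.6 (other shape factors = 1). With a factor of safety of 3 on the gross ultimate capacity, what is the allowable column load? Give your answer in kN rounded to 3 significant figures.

With the water table at the surface the whole profile is submerged: γ' = 21 − 9.81 = 11.19 kN/m³, so q = γ'·D_f = 24.618 kPa; the same γ' applies in the ½γBN_γ term.
q_ult = q·N_q + 0.5·γ·B·N_γ·s_γ
     = 24.618 × 33.3 + 0.5 × 11.19 × 2.5 × 37.2 × 0.6
     = 819.78 + 312.2 = 1132 kPa.
Gross allowable pressure q_all = 1132 / 3 = 377.33 kPa.
Footing area = 4.9087 m², so allowable column load = 377.33 × 4.9087 = 1852.2 kN.

P_all ≈ 1850 kN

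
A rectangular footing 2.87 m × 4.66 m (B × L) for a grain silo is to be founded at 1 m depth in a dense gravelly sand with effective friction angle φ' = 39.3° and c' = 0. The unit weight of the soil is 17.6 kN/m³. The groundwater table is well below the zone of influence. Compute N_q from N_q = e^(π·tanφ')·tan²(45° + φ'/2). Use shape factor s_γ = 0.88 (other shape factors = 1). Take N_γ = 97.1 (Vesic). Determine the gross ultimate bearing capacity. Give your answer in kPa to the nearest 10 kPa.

tan39.3° = 0.8185, so N_q = e^(π×0.8185)·tan²(64.65°) = 13.084 × 4.455 = 58.29.
Effective surcharge at the founding depth q = γ·D_f = 17.6 × 1 = 17.6 kPa.
q_ult = q·N_q + 0.5·γ·B·N_γ·s_γ
     = 17.6 × 58.291 + 0.5 × 17.6 × 2.87 × 97.1 × 0.88
     = 1025.9 + 2158.1 = 3184 kPa.

q_ult ≈ 3180 kPa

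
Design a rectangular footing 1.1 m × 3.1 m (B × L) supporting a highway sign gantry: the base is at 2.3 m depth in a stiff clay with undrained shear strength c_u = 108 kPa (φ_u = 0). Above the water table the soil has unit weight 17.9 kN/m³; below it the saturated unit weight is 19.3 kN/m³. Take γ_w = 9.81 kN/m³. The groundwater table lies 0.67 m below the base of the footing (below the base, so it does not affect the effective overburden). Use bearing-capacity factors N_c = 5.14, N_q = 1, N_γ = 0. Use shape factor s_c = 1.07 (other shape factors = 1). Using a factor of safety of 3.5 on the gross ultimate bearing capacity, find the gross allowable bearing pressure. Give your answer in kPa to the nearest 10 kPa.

Overburden at base level: q = 17.9 × 2.3 = 41.17 kPa.
Cohesion term c·N_c·s_c = 108 × 5.14 × 1.07 = 593.98 kPa; surcharge term q·N_q = 41.17 × 1 = 41.17 kPa.
q_ult = 593.98 + 41.17 = 635.15 kPa.
q_all = 635.15 / 3.5 = 181.47 kPa.

q_all ≈ 180 kPa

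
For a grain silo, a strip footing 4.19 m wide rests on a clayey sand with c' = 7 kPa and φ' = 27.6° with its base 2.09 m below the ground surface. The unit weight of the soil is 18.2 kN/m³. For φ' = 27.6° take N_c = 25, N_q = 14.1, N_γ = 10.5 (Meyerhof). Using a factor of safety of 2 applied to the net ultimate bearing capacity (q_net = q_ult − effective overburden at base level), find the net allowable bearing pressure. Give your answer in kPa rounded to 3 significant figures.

q_all(net) ≈ 537 kPa

Effective surcharge at the founding depth q = γ·D_f = 18.2 × 2.09 = 38.038 kPa.
q_ult = c·N_c + q·N_q + 0.5·γ·B·N_γ
     = 7 × 25 + 38.038 × 14.1 + 0.5 × 18.2 × 4.19 × 10.5
     = 175 + 536.34 + 400.35 = 1111.7 kPa.
Net ultimate: q_net = 1111.7 − 38.038 = 1073.7 kPa.
q_all(net) = 1073.7 / 2 = 536.83 kPa.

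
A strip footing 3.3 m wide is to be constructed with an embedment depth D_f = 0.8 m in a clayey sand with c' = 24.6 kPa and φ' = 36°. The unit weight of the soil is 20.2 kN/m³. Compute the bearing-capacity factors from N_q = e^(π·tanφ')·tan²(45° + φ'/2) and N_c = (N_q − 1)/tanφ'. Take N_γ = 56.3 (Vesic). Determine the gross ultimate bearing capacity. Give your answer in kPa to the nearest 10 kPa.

q_ult ≈ 3730 kPa

tan36° = 0.7265, so N_q = e^(π×0.7265)·tan²(63°) = 9.801 × 3.852 = 37.75.
N_c = (37.75 − 1)/tan36° = 50.59.
Effective surcharge at the founding depth q = γ·D_f = 20.2 × 0.8 = 16.16 kPa.
q_ult = c·N_c + q·N_q + 0.5·γ·B·N_γ
     = 24.6 × 50.585 + 16.16 × 37.752 + 0.5 × 20.2 × 3.3 × 56.3
     = 1244.4 + 610.08 + 1876.5 = 3731 kPa.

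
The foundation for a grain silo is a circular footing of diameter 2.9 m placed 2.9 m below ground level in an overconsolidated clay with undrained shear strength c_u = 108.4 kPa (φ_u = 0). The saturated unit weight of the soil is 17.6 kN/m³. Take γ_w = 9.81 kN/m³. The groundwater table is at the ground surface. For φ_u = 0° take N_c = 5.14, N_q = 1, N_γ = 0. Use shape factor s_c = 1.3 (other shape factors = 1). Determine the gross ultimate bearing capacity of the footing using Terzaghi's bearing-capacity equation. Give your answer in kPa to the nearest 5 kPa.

q_ult ≈ 745 kPa

γ' = 17.6 − 9.81 = 7.79 kN/m³ (submerged throughout). q = 7.79 × 2.9 = 22.591 kPa.
c·N_c·s_c = 108.4 × 5.14 × 1.3 = 724.33 kPa
q·N_q = 22.591 × 1 = 22.591 kPa
q_ult = 724.33 + 22.591 = 746.92 kPa.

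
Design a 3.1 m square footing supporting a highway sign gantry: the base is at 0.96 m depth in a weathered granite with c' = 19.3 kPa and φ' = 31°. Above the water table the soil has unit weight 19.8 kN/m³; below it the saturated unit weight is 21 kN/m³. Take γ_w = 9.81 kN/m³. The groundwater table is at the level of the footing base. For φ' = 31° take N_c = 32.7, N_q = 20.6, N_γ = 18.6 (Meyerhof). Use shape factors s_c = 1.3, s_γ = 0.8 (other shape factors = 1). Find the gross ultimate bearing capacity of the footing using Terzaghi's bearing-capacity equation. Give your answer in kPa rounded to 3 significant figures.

Effective surcharge at the founding depth q = γ·D_f = 19.8 × 0.96 = 19.008 kPa.
The water table coincides with the base, so in the self-weight term γ → γ' = 11.19 kN/m³.
q_ult = c·N_c·s_c + q·N_q + 0.5·γ·B·N_γ·s_γ
     = 19.3 × 32.7 × 1.3 + 19.008 × 20.6 + 0.5 × 11.19 × 3.1 × 18.6 × 0.8
     = 820.44 + 391.56 + 258.09 = 1470.1 kPa.

q_ult ≈ 1470 kPa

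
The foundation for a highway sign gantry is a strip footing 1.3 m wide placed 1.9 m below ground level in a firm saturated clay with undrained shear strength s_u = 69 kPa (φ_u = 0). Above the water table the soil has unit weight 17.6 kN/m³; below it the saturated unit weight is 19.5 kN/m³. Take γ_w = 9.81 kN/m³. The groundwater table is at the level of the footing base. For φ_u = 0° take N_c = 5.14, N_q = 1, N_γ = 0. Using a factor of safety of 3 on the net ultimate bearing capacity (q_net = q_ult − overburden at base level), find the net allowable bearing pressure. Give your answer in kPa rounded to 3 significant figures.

Effective surcharge at the founding depth q = γ·D_f = 17.6 × 1.9 = 33.44 kPa.
q_ult = c·N_c + q·N_q
     = 69 × 5.14 + 33.44 × 1
     = 354.66 + 33.44 = 388.1 kPa.
q_net = 388.1 − 33.44 = 354.66 kPa.
q_all(net) = 354.66 / 3 = 118.22 kPa.

q_all(net) ≈ 118 kPa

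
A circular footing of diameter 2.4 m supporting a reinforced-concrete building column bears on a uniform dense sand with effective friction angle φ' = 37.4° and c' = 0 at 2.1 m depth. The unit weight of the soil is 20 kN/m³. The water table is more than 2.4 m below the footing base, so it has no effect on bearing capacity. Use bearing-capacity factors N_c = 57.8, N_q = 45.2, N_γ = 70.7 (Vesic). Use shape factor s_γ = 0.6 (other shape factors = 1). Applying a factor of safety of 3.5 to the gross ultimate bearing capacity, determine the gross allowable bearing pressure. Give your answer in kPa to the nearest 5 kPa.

q = γ·D_f = 20 × 2.1 = 42 kPa.
q·N_q = 42 × 45.2 = 1898.4 kPa
0.5·γ·B·N_γ·s_γ = 0.5 × 20 × 2.4 × 70.7 × 0.6 = 1018.1 kPa
q_ult = 1898.4 + 1018.1 = 2916.5 kPa.
q_all = q_ult / FS = 2916.5 / 3.5 = 833.28 kPa.

q_all ≈ 835 kPa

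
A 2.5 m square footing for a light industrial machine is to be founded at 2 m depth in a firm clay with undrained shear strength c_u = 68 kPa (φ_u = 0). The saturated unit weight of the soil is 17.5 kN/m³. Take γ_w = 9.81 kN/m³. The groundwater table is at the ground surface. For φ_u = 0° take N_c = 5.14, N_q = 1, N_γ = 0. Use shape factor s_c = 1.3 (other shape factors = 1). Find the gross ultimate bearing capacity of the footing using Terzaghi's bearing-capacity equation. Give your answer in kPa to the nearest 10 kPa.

With the water table at the surface the whole profile is submerged: γ' = 17.5 − 9.81 = 7.69 kN/m³, so q = γ'·D_f = 15.38 kPa.
q_ult = c·N_c·s_c + q·N_q
     = 68 × 5.14 × 1.3 + 15.38 × 1
     = 454.38 + 15.38 = 469.76 kPa.

q_ult ≈ 470 kPa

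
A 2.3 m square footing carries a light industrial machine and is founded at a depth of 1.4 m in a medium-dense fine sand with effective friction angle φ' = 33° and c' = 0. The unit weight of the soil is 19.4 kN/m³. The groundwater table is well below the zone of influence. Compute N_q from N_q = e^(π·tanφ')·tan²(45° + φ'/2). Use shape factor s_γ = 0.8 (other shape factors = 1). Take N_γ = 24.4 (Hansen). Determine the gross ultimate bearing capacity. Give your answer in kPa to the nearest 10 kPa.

q_ult ≈ 1140 kPa

tan33° = 0.6494, so N_q = e^(π×0.6494)·tan²(61.5°) = 7.692 × 3.392 = 26.09.
q = γ·D_f = 19.4 × 1.4 = 27.16 kPa.
q·N_q = 27.16 × 26.092 = 708.66 kPa
0.5·γ·B·N_γ·s_γ = 0.5 × 19.4 × 2.3 × 24.4 × 0.8 = 435.49 kPa
q_ult = 708.66 + 435.49 = 1144.2 kPa.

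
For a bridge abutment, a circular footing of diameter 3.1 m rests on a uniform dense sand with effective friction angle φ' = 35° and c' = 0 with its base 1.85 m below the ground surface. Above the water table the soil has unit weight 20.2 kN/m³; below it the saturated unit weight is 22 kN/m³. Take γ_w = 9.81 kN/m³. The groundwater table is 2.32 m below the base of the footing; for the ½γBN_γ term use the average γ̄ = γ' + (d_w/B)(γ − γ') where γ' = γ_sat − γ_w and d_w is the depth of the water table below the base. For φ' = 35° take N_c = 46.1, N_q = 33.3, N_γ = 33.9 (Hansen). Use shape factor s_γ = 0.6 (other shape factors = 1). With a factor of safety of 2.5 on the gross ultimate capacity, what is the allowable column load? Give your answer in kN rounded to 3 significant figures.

P_all ≈ 5490 kN

Overburden at base level: q = 20.2 × 1.85 = 37.37 kPa.
The water table is 2.32 m below the base (< B = 3.1 m), so the ½γBN_γ term uses γ̄ = γ' + (d_w/B)(γ − γ') = 12.19 + (2.32/3.1)(20.2 − 12.19) = 18.185 kN/m³.
Surcharge term q·N_q = 37.37 × 33.3 = 1244.4 kPa; self-weight term 0.5·γ·B·N_γ·s_γ = 0.5 × 18.185 × 3.1 × 33.9 × 0.6 = 573.31 kPa.
q_ult = 1244.4 + 573.31 = 1817.7 kPa.
Gross allowable pressure q_all = 1817.7 / 2.5 = 727.09 kPa.
Footing area = 7.5477 m², so allowable column load = 727.09 × 7.5477 = 5487.9 kN.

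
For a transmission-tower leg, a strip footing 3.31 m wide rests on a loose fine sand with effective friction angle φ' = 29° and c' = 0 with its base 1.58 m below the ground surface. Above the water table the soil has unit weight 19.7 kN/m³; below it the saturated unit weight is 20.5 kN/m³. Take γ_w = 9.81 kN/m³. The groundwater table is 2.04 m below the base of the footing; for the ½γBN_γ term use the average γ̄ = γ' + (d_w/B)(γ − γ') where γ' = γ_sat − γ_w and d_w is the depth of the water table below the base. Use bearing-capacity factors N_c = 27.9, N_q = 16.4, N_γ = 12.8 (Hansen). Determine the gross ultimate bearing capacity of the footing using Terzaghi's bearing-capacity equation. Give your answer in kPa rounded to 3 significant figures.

Effective surcharge at the founding depth q = γ·D_f = 19.7 × 1.58 = 31.126 kPa.
With d_w = 2.04 m < B, γ̄ = 10.69 + (2.04/3.31) × (19.7 − 10.69) = 16.243 kN/m³.
q_ult = q·N_q + 0.5·γ·B·N_γ
     = 31.126 × 16.4 + 0.5 × 16.243 × 3.31 × 12.8
     = 510.47 + 344.09 = 854.56 kPa.

q_ult ≈ 855 kPa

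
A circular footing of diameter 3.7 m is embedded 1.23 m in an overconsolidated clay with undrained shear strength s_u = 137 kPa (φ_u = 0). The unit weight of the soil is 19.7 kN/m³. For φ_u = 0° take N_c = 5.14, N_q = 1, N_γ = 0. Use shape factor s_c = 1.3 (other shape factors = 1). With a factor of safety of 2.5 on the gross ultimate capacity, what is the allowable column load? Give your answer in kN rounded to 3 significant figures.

q = γ·D_f = 19.7 × 1.23 = 24.231 kPa.
c·N_c·s_c = 137 × 5.14 × 1.3 = 915.43 kPa
q·N_q = 24.231 × 1 = 24.231 kPa
q_ult = 915.43 + 24.231 = 939.66 kPa.
Gross allowable pressure q_all = 939.66 / 2.5 = 375.87 kPa.
Footing area = 10.7521 m², so allowable column load = 375.87 × 10.7521 = 4041.3 kN.

P_all ≈ 4040 kN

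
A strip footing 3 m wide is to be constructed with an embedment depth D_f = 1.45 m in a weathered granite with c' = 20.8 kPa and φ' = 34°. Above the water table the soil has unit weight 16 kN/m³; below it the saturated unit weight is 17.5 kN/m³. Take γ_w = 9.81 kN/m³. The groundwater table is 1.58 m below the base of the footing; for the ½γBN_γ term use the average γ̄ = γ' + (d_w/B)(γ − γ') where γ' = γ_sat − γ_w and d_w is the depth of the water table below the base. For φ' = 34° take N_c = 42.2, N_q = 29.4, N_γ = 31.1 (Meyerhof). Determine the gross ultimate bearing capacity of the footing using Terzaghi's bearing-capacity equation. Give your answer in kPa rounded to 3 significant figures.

Effective surcharge at the founding depth q = γ·D_f = 16 × 1.45 = 23.2 kPa.
With d_w = 1.58 m < B, γ̄ = 7.69 + (1.58/3) × (16 − 7.69) = 12.067 kN/m³.
q_ult = c·N_c + q·N_q + 0.5·γ·B·N_γ
     = 20.8 × 42.2 + 23.2 × 29.4 + 0.5 × 12.067 × 3 × 31.1
     = 877.76 + 682.08 + 562.91 = 2122.7 kPa.

q_ult ≈ 2120 kPa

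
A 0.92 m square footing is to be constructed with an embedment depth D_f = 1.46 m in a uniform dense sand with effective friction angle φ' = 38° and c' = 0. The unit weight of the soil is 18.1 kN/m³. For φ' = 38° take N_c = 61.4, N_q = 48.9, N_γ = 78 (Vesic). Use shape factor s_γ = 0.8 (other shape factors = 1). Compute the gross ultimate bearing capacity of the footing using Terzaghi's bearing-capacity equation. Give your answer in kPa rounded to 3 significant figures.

q_ult ≈ 1810 kPa

Overburden at base level: q = 18.1 × 1.46 = 26.426 kPa.
Surcharge term q·N_q = 26.426 × 48.9 = 1292.2 kPa; self-weight term 0.5·γ·B·N_γ·s_γ = 0.5 × 18.1 × 0.92 × 78 × 0.8 = 519.54 kPa.
q_ult = 1292.2 + 519.54 = 1811.8 kPa.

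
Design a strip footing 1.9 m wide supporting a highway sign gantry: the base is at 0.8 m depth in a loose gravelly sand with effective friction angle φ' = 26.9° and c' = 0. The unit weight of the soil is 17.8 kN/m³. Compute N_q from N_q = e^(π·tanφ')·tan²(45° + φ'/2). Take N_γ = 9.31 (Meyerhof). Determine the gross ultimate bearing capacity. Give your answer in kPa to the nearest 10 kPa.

q_ult ≈ 340 kPa

tan26.9° = 0.5073, so N_q = e^(π×0.5073)·tan²(58.45°) = 4.923 × 2.653 = 13.06.
q = γ·D_f = 17.8 × 0.8 = 14.24 kPa.
q·N_q = 14.24 × 13.057 = 185.93 kPa
0.5·γ·B·N_γ = 0.5 × 17.8 × 1.9 × 9.31 = 157.43 kPa
q_ult = 185.93 + 157.43 = 343.37 kPa.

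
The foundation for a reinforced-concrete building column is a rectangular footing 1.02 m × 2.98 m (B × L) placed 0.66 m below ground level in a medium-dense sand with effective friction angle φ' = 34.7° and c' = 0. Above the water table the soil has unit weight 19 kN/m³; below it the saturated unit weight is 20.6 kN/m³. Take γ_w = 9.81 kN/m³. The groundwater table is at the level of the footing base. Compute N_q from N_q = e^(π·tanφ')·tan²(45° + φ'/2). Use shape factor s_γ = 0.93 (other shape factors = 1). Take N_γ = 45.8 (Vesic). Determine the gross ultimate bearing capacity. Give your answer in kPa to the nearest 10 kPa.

tan34.7° = 0.6924, so N_q = e^(π×0.6924)·tan²(62.35°) = 8.805 × 3.643 = 32.08.
Effective surcharge at the founding depth q = γ·D_f = 19 × 0.66 = 12.54 kPa.
The water table coincides with the base, so in the self-weight term γ → γ' = 10.79 kN/m³.
q_ult = q·N_q + 0.5·γ·B·N_γ·s_γ
     = 12.54 × 32.081 + 0.5 × 10.79 × 1.02 × 45.8 × 0.93
     = 402.29 + 234.39 = 636.68 kPa.

q_ult ≈ 640 kPa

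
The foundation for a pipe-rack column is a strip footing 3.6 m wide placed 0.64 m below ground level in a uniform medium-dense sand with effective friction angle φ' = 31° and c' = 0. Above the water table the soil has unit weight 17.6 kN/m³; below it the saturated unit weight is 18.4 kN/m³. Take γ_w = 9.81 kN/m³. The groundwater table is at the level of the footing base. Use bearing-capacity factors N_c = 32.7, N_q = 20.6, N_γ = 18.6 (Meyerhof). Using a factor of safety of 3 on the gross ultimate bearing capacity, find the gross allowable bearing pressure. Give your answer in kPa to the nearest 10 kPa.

Effective surcharge at the founding depth q = γ·D_f = 17.6 × 0.64 = 11.264 kPa.
The water table coincides with the base, so in the self-weight term γ → γ' = 8.59 kN/m³.
q_ult = q·N_q + 0.5·γ·B·N_γ
     = 11.264 × 20.6 + 0.5 × 8.59 × 3.6 × 18.6
     = 232.04 + 287.59 = 519.63 kPa.
q_all = 519.63 / 3 = 173.21 kPa.

q_all ≈ 170 kPa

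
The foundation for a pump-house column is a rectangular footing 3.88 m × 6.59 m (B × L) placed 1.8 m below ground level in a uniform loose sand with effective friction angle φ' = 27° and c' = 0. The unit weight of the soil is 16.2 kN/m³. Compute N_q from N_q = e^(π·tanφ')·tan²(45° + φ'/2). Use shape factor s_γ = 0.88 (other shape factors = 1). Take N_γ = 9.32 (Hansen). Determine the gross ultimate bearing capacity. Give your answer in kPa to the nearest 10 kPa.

q_ult ≈ 640 kPa

tan27° = 0.5095, so N_q = e^(π×0.5095)·tan²(58.5°) = 4.957 × 2.663 = 13.2.
q = γ·D_f = 16.2 × 1.8 = 29.16 kPa.
q·N_q = 29.16 × 13.199 = 384.89 kPa
0.5·γ·B·N_γ·s_γ = 0.5 × 16.2 × 3.88 × 9.32 × 0.88 = 257.76 kPa
q_ult = 384.89 + 257.76 = 642.65 kPa.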